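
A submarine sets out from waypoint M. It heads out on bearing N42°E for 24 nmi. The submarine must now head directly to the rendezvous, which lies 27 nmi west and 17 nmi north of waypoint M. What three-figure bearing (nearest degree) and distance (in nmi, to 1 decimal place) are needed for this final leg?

269°, 43.1 nmi

Leg 1 (N42°E, 24 nmi): east 24 sin 42° = 16.06, north 24 cos 42° = 17.84
Current position: (16.06, 17.84). Target: (-27, 17). Remaining: Δeast = -43.06, Δnorth = -0.84.
Bearing = atan2(-43.06, -0.84) mod 360° = 268.89°; distance = √((-43.06)² + (-0.84)²) = 43.067 nmi.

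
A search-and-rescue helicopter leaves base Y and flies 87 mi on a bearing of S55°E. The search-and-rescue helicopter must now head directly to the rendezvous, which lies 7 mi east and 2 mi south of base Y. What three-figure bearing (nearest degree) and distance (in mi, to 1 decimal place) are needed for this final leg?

Leg 1 (S55°E, 87 mi): east 87 sin 125° = 71.27, north 87 cos 125° = -49.90
Current position: (71.27, -49.90). Target: (7, -2). Remaining: Δeast = -64.27, Δnorth = 47.90.
Bearing = atan2(-64.27, 47.90) mod 360° = 306.70°; distance = √((-64.27)² + (47.90)²) = 80.154 mi.

307°, 80.2 mi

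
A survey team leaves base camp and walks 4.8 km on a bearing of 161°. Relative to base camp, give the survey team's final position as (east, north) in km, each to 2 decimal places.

(1.56, -4.54)

Leg 1 (161°, 4.8 km): east 4.8 sin 161° = 1.56, north 4.8 cos 161° = -4.54
Summing: 1.56 km east, -4.54 km north → (1.56, -4.54).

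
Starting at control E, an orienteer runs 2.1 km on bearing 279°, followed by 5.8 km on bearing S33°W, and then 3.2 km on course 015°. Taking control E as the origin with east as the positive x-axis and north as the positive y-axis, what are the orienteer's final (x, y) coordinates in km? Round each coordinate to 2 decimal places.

Leg 1 (279°, 2.1 km): east 2.1 sin 279° = -2.07, north 2.1 cos 279° = 0.33
Leg 2 (S33°W, 5.8 km): east 5.8 sin 213° = -3.16, north 5.8 cos 213° = -4.86
Leg 3 (015°, 3.2 km): east 3.2 sin 15° = 0.83, north 3.2 cos 15° = 3.09
Summing: -4.40 km east, -1.44 km north → (-4.40, -1.44).

(-4.40, -1.44)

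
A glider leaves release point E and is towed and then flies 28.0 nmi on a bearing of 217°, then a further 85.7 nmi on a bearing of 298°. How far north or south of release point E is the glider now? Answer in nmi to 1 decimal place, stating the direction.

17.9 nmi north

Leg 1 (217°, 28.0 nmi): east 28.0 sin 217° = -16.85, north 28.0 cos 217° = -22.36
Leg 2 (298°, 85.7 nmi): east 85.7 sin 298° = -75.67, north 85.7 cos 298° = 40.23
Net north component: 17.87 nmi.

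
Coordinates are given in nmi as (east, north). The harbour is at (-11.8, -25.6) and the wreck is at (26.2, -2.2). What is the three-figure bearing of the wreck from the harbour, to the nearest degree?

Δeast = 26.2 − -11.8 = 38.00; Δnorth = -2.2 − -25.6 = 23.40.
Bearing = atan2(Δeast, Δnorth) mod 360° = 58.38° ≈ 058°.

058°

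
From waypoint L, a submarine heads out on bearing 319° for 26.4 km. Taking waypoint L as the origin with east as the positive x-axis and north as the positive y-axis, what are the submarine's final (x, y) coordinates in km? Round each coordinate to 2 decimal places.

Leg 1 (319°, 26.4 km): east 26.4 sin 319° = -17.32, north 26.4 cos 319° = 19.92
Summing: -17.32 km east, 19.92 km north → (-17.32, 19.92).

(-17.32, 19.92)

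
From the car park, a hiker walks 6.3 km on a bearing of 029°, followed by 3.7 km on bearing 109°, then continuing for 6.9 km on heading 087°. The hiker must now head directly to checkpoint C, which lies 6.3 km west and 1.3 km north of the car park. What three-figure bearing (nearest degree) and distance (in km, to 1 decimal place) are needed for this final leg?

Leg 1 (029°, 6.3 km): east 6.3 sin 29° = 3.05, north 6.3 cos 29° = 5.51
Leg 2 (109°, 3.7 km): east 3.7 sin 109° = 3.50, north 3.7 cos 109° = -1.20
Leg 3 (087°, 6.9 km): east 6.9 sin 87° = 6.89, north 6.9 cos 87° = 0.36
Current position: (13.44, 4.67). Target: (-6.3, 1.3). Remaining: Δeast = -19.74, Δnorth = -3.37.
Bearing = atan2(-19.74, -3.37) mod 360° = 260.32°; distance = √((-19.74)² + (-3.37)²) = 20.028 km.

260°, 20.0 km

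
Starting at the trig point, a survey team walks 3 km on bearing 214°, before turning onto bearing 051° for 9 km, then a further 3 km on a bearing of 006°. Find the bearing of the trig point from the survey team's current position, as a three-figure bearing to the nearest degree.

Leg 1 (214°, 3 km): east 3 sin 214° = -1.68, north 3 cos 214° = -2.49
Leg 2 (051°, 9 km): east 9 sin 51° = 6.99, north 9 cos 51° = 5.66
Leg 3 (006°, 3 km): east 3 sin 6° = 0.31, north 3 cos 6° = 2.98
Net displacement: 5.63 east, 6.16 north. Direction back to start is (-5.63, -6.16): bearing = atan2(-5.63, -6.16) mod 360° = 222.43° ≈ 222°.

222°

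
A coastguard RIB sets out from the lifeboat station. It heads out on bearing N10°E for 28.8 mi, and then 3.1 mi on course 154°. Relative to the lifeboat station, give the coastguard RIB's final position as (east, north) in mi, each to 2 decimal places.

Leg 1 (N10°E, 28.8 mi): east 28.8 sin 10° = 5.00, north 28.8 cos 10° = 28.36
Leg 2 (154°, 3.1 mi): east 3.1 sin 154° = 1.36, north 3.1 cos 154° = -2.79
Summing: 6.36 mi east, 25.58 mi north → (6.36, 25.58).

(6.36, 25.58)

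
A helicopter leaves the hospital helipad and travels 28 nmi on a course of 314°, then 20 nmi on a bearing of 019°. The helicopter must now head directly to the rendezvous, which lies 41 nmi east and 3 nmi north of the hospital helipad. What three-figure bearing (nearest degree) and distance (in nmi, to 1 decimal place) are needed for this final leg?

123°, 65.1 nmi

Leg 1 (314°, 28 nmi): east 28 sin 314° = -20.14, north 28 cos 314° = 19.45
Leg 2 (019°, 20 nmi): east 20 sin 19° = 6.51, north 20 cos 19° = 18.91
Current position: (-13.63, 38.36). Target: (41, 3). Remaining: Δeast = 54.63, Δnorth = -35.36.
Bearing = atan2(54.63, -35.36) mod 360° = 122.91°; distance = √((54.63)² + (-35.36)²) = 65.076 nmi.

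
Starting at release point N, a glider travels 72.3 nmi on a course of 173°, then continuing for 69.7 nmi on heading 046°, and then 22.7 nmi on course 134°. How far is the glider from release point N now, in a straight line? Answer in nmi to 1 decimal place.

Leg 1 (173°, 72.3 nmi): east 72.3 sin 173° = 8.81, north 72.3 cos 173° = -71.76
Leg 2 (046°, 69.7 nmi): east 69.7 sin 46° = 50.14, north 69.7 cos 46° = 48.42
Leg 3 (134°, 22.7 nmi): east 22.7 sin 134° = 16.33, north 22.7 cos 134° = -15.77
Net: 75.28 east, -39.11 north. Distance = √((75.28)² + (-39.11)²) = 84.833 nmi.

84.8 nmi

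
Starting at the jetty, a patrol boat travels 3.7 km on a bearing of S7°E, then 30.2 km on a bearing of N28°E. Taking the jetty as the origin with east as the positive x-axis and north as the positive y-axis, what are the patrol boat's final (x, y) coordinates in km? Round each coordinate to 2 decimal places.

Leg 1 (S7°E, 3.7 km): east 3.7 sin 173° = 0.45, north 3.7 cos 173° = -3.67
Leg 2 (N28°E, 30.2 km): east 30.2 sin 28° = 14.18, north 30.2 cos 28° = 26.67
Summing: 14.63 km east, 22.99 km north → (14.63, 22.99).

(14.63, 22.99)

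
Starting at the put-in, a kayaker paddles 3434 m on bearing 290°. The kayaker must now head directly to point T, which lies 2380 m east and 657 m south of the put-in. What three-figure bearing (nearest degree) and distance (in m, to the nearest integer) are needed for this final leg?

108°, 5898 m

Leg 1 (290°, 3434 m): east 3434 sin 290° = -3226.90, north 3434 cos 290° = 1174.50
Current position: (-3226.90, 1174.50). Target: (2380, -657). Remaining: Δeast = 5606.90, Δnorth = -1831.50.
Bearing = atan2(5606.90, -1831.50) mod 360° = 108.09°; distance = √((5606.90)² + (-1831.50)²) = 5898.454 m.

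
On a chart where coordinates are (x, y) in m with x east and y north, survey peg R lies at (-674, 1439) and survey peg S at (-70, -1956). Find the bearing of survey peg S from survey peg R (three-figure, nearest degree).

Δeast = -70 − -674 = 604.00; Δnorth = -1956 − 1439 = -3395.00.
Bearing = atan2(Δeast, Δnorth) mod 360° = 169.91° ≈ 170°.

170°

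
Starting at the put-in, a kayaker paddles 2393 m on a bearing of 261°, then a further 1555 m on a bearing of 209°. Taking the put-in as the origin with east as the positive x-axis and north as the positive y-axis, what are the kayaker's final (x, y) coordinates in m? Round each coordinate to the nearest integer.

Leg 1 (261°, 2393 m): east 2393 sin 261° = -2363.54, north 2393 cos 261° = -374.35
Leg 2 (209°, 1555 m): east 1555 sin 209° = -753.88, north 1555 cos 209° = -1360.03
Summing: -3117.42 m east, -1734.38 m north → (-3117, -1734).

(-3117, -1734)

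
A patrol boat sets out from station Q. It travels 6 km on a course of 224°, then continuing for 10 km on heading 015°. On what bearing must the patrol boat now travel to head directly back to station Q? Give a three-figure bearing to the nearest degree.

164°

Leg 1 (224°, 6 km): east 6 sin 224° = -4.17, north 6 cos 224° = -4.32
Leg 2 (015°, 10 km): east 10 sin 15° = 2.59, north 10 cos 15° = 9.66
Net displacement: -1.58 east, 5.34 north. Direction back to start is (1.58, -5.34): bearing = atan2(1.58, -5.34) mod 360° = 163.53° ≈ 164°.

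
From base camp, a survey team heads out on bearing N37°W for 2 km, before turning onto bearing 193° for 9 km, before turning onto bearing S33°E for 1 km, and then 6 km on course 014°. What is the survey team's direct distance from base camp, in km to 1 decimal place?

2.5 km

Leg 1 (N37°W, 2 km): east 2 sin 323° = -1.20, north 2 cos 323° = 1.60
Leg 2 (193°, 9 km): east 9 sin 193° = -2.02, north 9 cos 193° = -8.77
Leg 3 (S33°E, 1 km): east 1 sin 147° = 0.54, north 1 cos 147° = -0.84
Leg 4 (014°, 6 km): east 6 sin 14° = 1.45, north 6 cos 14° = 5.82
Net: -1.23 east, -2.19 north. Distance = √((-1.23)² + (-2.19)²) = 2.512 km.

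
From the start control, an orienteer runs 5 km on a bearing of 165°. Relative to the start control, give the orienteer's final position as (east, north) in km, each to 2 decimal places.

Leg 1 (165°, 5 km): east 5 sin 165° = 1.29, north 5 cos 165° = -4.83
Summing: 1.29 km east, -4.83 km north → (1.29, -4.83).

(1.29, -4.83)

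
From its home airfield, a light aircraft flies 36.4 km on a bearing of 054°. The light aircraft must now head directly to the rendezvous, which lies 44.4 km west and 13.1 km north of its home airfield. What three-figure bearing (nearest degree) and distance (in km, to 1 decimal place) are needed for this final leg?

Leg 1 (054°, 36.4 km): east 36.4 sin 54° = 29.45, north 36.4 cos 54° = 21.40
Current position: (29.45, 21.40). Target: (-44.4, 13.1). Remaining: Δeast = -73.85, Δnorth = -8.30.
Bearing = atan2(-73.85, -8.30) mod 360° = 263.59°; distance = √((-73.85)² + (-8.30)²) = 74.313 km.

264°, 74.3 km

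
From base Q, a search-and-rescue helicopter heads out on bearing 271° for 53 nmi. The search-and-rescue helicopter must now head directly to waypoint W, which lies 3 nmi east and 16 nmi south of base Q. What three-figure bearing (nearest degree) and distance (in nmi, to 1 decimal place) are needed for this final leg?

107°, 58.5 nmi

Leg 1 (271°, 53 nmi): east 53 sin 271° = -52.99, north 53 cos 271° = 0.92
Current position: (-52.99, 0.92). Target: (3, -16). Remaining: Δeast = 55.99, Δnorth = -16.92.
Bearing = atan2(55.99, -16.92) mod 360° = 106.82°; distance = √((55.99)² + (-16.92)²) = 58.494 nmi.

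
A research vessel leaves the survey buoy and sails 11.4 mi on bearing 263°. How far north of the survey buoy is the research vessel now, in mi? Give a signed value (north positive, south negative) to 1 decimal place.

-1.4 mi

Leg 1 (263°, 11.4 mi): east 11.4 sin 263° = -11.32, north 11.4 cos 263° = -1.39
Net north component: -1.39 mi.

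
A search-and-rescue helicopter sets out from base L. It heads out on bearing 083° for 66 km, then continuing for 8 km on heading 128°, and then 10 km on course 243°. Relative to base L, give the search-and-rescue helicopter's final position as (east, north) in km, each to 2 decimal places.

Leg 1 (083°, 66 km): east 66 sin 83° = 65.51, north 66 cos 83° = 8.04
Leg 2 (128°, 8 km): east 8 sin 128° = 6.30, north 8 cos 128° = -4.93
Leg 3 (243°, 10 km): east 10 sin 243° = -8.91, north 10 cos 243° = -4.54
Summing: 62.90 km east, -1.42 km north → (62.90, -1.42).

(62.90, -1.42)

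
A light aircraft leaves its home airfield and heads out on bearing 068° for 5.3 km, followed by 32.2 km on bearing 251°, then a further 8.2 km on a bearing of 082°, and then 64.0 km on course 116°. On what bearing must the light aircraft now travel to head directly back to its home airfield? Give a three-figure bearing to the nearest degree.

Leg 1 (068°, 5.3 km): east 5.3 sin 68° = 4.91, north 5.3 cos 68° = 1.99
Leg 2 (251°, 32.2 km): east 32.2 sin 251° = -30.45, north 32.2 cos 251° = -10.48
Leg 3 (082°, 8.2 km): east 8.2 sin 82° = 8.12, north 8.2 cos 82° = 1.14
Leg 4 (116°, 64.0 km): east 64.0 sin 116° = 57.52, north 64.0 cos 116° = -28.06
Net displacement: 40.11 east, -35.41 north. Direction back to start is (-40.11, 35.41): bearing = atan2(-40.11, 35.41) mod 360° = 311.44° ≈ 311°.

311°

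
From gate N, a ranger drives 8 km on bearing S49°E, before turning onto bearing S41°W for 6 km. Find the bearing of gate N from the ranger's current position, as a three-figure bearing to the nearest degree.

348°

Leg 1 (S49°E, 8 km): east 8 sin 131° = 6.04, north 8 cos 131° = -5.25
Leg 2 (S41°W, 6 km): east 6 sin 221° = -3.94, north 6 cos 221° = -4.53
Net displacement: 2.10 east, -9.78 north. Direction back to start is (-2.10, 9.78): bearing = atan2(-2.10, 9.78) mod 360° = 347.87° ≈ 348°.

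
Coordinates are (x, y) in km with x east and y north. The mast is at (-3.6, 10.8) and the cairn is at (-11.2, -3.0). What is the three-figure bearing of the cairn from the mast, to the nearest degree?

Δeast = -11.2 − -3.6 = -7.60; Δnorth = -3.0 − 10.8 = -13.80.
Bearing = atan2(Δeast, Δnorth) mod 360° = 208.84° ≈ 209°.

209°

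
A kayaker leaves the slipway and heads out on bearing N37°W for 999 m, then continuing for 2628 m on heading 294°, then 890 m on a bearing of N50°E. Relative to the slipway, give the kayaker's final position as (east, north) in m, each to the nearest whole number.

Leg 1 (N37°W, 999 m): east 999 sin 323° = -601.21, north 999 cos 323° = 797.84
Leg 2 (294°, 2628 m): east 2628 sin 294° = -2400.80, north 2628 cos 294° = 1068.90
Leg 3 (N50°E, 890 m): east 890 sin 50° = 681.78, north 890 cos 50° = 572.08
Summing: -2320.23 m east, 2438.82 m north → (-2320, 2439).

(-2320, 2439)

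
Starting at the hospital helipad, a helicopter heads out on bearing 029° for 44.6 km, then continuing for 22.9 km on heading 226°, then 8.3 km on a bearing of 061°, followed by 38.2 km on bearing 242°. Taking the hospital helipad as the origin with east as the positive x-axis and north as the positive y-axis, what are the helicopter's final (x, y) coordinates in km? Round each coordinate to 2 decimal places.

Leg 1 (029°, 44.6 km): east 44.6 sin 29° = 21.62, north 44.6 cos 29° = 39.01
Leg 2 (226°, 22.9 km): east 22.9 sin 226° = -16.47, north 22.9 cos 226° = -15.91
Leg 3 (061°, 8.3 km): east 8.3 sin 61° = 7.26, north 8.3 cos 61° = 4.02
Leg 4 (242°, 38.2 km): east 38.2 sin 242° = -33.73, north 38.2 cos 242° = -17.93
Summing: -21.32 km east, 9.19 km north → (-21.32, 9.19).

(-21.32, 9.19)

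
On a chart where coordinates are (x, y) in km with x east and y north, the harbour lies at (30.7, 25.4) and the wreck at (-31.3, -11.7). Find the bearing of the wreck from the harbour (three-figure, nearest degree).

Δeast = -31.3 − 30.7 = -62.00; Δnorth = -11.7 − 25.4 = -37.10.
Bearing = atan2(Δeast, Δnorth) mod 360° = 239.10° ≈ 239°.

239°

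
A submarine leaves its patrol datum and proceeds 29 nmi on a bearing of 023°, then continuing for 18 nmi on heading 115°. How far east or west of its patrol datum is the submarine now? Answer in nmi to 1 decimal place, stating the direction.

Leg 1 (023°, 29 nmi): east 29 sin 23° = 11.33, north 29 cos 23° = 26.69
Leg 2 (115°, 18 nmi): east 18 sin 115° = 16.31, north 18 cos 115° = -7.61
Net east component: 27.64 nmi.

27.6 nmi east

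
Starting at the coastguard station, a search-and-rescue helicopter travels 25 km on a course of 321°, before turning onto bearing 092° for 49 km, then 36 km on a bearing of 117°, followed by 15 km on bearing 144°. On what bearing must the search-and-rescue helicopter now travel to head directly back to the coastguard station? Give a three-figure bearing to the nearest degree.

Leg 1 (321°, 25 km): east 25 sin 321° = -15.73, north 25 cos 321° = 19.43
Leg 2 (092°, 49 km): east 49 sin 92° = 48.97, north 49 cos 92° = -1.71
Leg 3 (117°, 36 km): east 36 sin 117° = 32.08, north 36 cos 117° = -16.34
Leg 4 (144°, 15 km): east 15 sin 144° = 8.82, north 15 cos 144° = -12.14
Net displacement: 74.13 east, -10.76 north. Direction back to start is (-74.13, 10.76): bearing = atan2(-74.13, 10.76) mod 360° = 278.26° ≈ 278°.

278°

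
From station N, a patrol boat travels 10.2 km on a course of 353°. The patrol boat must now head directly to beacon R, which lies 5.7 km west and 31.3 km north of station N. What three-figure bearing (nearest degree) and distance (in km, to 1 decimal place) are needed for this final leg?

348°, 21.6 km

Leg 1 (353°, 10.2 km): east 10.2 sin 353° = -1.24, north 10.2 cos 353° = 10.12
Current position: (-1.24, 10.12). Target: (-5.7, 31.3). Remaining: Δeast = -4.46, Δnorth = 21.18.
Bearing = atan2(-4.46, 21.18) mod 360° = 348.11°; distance = √((-4.46)² + (21.18)²) = 21.640 km.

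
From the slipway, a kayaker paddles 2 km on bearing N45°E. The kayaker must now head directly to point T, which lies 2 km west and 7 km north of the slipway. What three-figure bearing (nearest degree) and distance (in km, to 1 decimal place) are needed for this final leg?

Leg 1 (N45°E, 2 km): east 2 sin 45° = 1.41, north 2 cos 45° = 1.41
Current position: (1.41, 1.41). Target: (-2, 7). Remaining: Δeast = -3.41, Δnorth = 5.59.
Bearing = atan2(-3.41, 5.59) mod 360° = 328.57°; distance = √((-3.41)² + (5.59)²) = 6.547 km.

329°, 6.5 km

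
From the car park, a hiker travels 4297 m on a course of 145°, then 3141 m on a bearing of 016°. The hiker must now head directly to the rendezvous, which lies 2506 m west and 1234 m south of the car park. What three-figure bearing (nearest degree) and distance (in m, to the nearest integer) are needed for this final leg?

263°, 5882 m

Leg 1 (145°, 4297 m): east 4297 sin 145° = 2464.66, north 4297 cos 145° = -3519.90
Leg 2 (016°, 3141 m): east 3141 sin 16° = 865.78, north 3141 cos 16° = 3019.32
Current position: (3330.43, -500.57). Target: (-2506, -1234). Remaining: Δeast = -5836.43, Δnorth = -733.43.
Bearing = atan2(-5836.43, -733.43) mod 360° = 262.84°; distance = √((-5836.43)² + (-733.43)²) = 5882.337 m.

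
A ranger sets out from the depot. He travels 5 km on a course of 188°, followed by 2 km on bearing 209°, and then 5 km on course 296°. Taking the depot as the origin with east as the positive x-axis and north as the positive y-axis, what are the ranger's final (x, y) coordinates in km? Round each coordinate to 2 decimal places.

Leg 1 (188°, 5 km): east 5 sin 188° = -0.70, north 5 cos 188° = -4.95
Leg 2 (209°, 2 km): east 2 sin 209° = -0.97, north 2 cos 209° = -1.75
Leg 3 (296°, 5 km): east 5 sin 296° = -4.49, north 5 cos 296° = 2.19
Summing: -6.16 km east, -4.51 km north → (-6.16, -4.51).

(-6.16, -4.51)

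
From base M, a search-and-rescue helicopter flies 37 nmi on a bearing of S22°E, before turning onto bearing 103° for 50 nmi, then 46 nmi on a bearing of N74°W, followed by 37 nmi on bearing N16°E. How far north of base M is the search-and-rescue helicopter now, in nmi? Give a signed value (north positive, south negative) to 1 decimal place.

Leg 1 (S22°E, 37 nmi): east 37 sin 158° = 13.86, north 37 cos 158° = -34.31
Leg 2 (103°, 50 nmi): east 50 sin 103° = 48.72, north 50 cos 103° = -11.25
Leg 3 (N74°W, 46 nmi): east 46 sin 286° = -44.22, north 46 cos 286° = 12.68
Leg 4 (N16°E, 37 nmi): east 37 sin 16° = 10.20, north 37 cos 16° = 35.57
Net north component: 2.69 nmi.

2.7 nmi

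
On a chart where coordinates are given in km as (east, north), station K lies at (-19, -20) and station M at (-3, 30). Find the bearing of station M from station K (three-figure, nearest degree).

018°

Δeast = -3 − -19 = 16.00; Δnorth = 30 − -20 = 50.00.
Bearing = atan2(Δeast, Δnorth) mod 360° = 17.74° ≈ 018°.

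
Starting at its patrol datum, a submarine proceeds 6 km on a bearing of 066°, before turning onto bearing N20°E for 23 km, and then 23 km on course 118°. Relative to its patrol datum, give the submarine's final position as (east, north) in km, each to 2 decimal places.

(33.66, 13.26)

Leg 1 (066°, 6 km): east 6 sin 66° = 5.48, north 6 cos 66° = 2.44
Leg 2 (N20°E, 23 km): east 23 sin 20° = 7.87, north 23 cos 20° = 21.61
Leg 3 (118°, 23 km): east 23 sin 118° = 20.31, north 23 cos 118° = -10.80
Summing: 33.66 km east, 13.26 km north → (33.66, 13.26).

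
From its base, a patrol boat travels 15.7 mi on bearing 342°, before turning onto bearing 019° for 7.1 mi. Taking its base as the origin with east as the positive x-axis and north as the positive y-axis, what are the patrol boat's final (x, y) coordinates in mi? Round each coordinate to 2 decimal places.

Leg 1 (342°, 15.7 mi): east 15.7 sin 342° = -4.85, north 15.7 cos 342° = 14.93
Leg 2 (019°, 7.1 mi): east 7.1 sin 19° = 2.31, north 7.1 cos 19° = 6.71
Summing: -2.54 mi east, 21.64 mi north → (-2.54, 21.64).

(-2.54, 21.64)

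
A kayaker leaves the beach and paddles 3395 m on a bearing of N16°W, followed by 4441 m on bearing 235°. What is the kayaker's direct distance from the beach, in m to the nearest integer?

4629 m

Leg 1 (N16°W, 3395 m): east 3395 sin 344° = -935.79, north 3395 cos 344° = 3263.48
Leg 2 (235°, 4441 m): east 4441 sin 235° = -3637.85, north 4441 cos 235° = -2547.25
Net: -4573.64 east, 716.23 north. Distance = √((-4573.64)² + (716.23)²) = 4629.384 m.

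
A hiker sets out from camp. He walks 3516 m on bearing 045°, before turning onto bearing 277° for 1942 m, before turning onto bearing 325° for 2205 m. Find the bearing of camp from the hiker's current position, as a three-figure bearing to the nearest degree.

Leg 1 (045°, 3516 m): east 3516 sin 45° = 2486.19, north 3516 cos 45° = 2486.19
Leg 2 (277°, 1942 m): east 1942 sin 277° = -1927.52, north 1942 cos 277° = 236.67
Leg 3 (325°, 2205 m): east 2205 sin 325° = -1264.74, north 2205 cos 325° = 1806.23
Net displacement: -706.07 east, 4529.09 north. Direction back to start is (706.07, -4529.09): bearing = atan2(706.07, -4529.09) mod 360° = 171.14° ≈ 171°.

171°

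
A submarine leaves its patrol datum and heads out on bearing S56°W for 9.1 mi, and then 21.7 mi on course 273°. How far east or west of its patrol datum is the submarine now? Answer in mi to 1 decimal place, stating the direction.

29.2 mi west

Leg 1 (S56°W, 9.1 mi): east 9.1 sin 236° = -7.54, north 9.1 cos 236° = -5.09
Leg 2 (273°, 21.7 mi): east 21.7 sin 273° = -21.67, north 21.7 cos 273° = 1.14
Net east component: -29.21 mi.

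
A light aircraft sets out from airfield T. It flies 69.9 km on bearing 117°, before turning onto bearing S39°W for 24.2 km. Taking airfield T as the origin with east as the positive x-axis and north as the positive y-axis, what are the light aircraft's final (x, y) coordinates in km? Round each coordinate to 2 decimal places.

(47.05, -50.54)

Leg 1 (117°, 69.9 km): east 69.9 sin 117° = 62.28, north 69.9 cos 117° = -31.73
Leg 2 (S39°W, 24.2 km): east 24.2 sin 219° = -15.23, north 24.2 cos 219° = -18.81
Summing: 47.05 km east, -50.54 km north → (47.05, -50.54).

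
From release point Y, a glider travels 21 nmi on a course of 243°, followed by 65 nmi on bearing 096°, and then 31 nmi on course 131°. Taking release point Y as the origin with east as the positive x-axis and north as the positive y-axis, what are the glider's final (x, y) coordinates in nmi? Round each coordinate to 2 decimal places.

(69.33, -36.67)

Leg 1 (243°, 21 nmi): east 21 sin 243° = -18.71, north 21 cos 243° = -9.53
Leg 2 (096°, 65 nmi): east 65 sin 96° = 64.64, north 65 cos 96° = -6.79
Leg 3 (131°, 31 nmi): east 31 sin 131° = 23.40, north 31 cos 131° = -20.34
Summing: 69.33 nmi east, -36.67 nmi north → (69.33, -36.67).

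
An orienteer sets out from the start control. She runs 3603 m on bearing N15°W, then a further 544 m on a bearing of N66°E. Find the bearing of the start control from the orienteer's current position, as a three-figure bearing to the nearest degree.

Leg 1 (N15°W, 3603 m): east 3603 sin 345° = -932.53, north 3603 cos 345° = 3480.23
Leg 2 (N66°E, 544 m): east 544 sin 66° = 496.97, north 544 cos 66° = 221.26
Net displacement: -435.56 east, 3701.50 north. Direction back to start is (435.56, -3701.50): bearing = atan2(435.56, -3701.50) mod 360° = 173.29° ≈ 173°.

173°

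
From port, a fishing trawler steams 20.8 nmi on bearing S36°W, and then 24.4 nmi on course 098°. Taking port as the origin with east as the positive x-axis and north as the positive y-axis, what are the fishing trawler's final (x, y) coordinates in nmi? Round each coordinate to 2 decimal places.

Leg 1 (S36°W, 20.8 nmi): east 20.8 sin 216° = -12.23, north 20.8 cos 216° = -16.83
Leg 2 (098°, 24.4 nmi): east 24.4 sin 98° = 24.16, north 24.4 cos 98° = -3.40
Summing: 11.94 nmi east, -20.22 nmi north → (11.94, -20.22).

(11.94, -20.22)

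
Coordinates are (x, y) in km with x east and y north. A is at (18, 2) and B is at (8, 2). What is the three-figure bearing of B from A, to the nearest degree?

Δeast = 8 − 18 = -10.00; Δnorth = 2 − 2 = 0.00.
Bearing = atan2(Δeast, Δnorth) mod 360° = 270.00° ≈ 270°.

270°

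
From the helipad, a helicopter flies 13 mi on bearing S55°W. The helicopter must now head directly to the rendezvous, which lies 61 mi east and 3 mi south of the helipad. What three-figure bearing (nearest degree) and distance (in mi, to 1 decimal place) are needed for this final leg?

086°, 71.8 mi

Leg 1 (S55°W, 13 mi): east 13 sin 235° = -10.65, north 13 cos 235° = -7.46
Current position: (-10.65, -7.46). Target: (61, -3). Remaining: Δeast = 71.65, Δnorth = 4.46.
Bearing = atan2(71.65, 4.46) mod 360° = 86.44°; distance = √((71.65)² + (4.46)²) = 71.787 mi.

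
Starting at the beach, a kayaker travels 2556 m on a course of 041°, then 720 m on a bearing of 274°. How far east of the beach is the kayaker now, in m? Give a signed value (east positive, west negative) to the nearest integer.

959 m

Leg 1 (041°, 2556 m): east 2556 sin 41° = 1676.89, north 2556 cos 41° = 1929.04
Leg 2 (274°, 720 m): east 720 sin 274° = -718.25, north 720 cos 274° = 50.22
Net east component: 958.64 m.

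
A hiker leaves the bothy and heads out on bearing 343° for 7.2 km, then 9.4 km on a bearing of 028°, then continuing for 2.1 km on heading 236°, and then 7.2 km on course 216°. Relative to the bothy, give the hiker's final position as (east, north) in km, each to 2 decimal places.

Leg 1 (343°, 7.2 km): east 7.2 sin 343° = -2.11, north 7.2 cos 343° = 6.89
Leg 2 (028°, 9.4 km): east 9.4 sin 28° = 4.41, north 9.4 cos 28° = 8.30
Leg 3 (236°, 2.1 km): east 2.1 sin 236° = -1.74, north 2.1 cos 236° = -1.17
Leg 4 (216°, 7.2 km): east 7.2 sin 216° = -4.23, north 7.2 cos 216° = -5.82
Summing: -3.67 km east, 8.19 km north → (-3.67, 8.19).

(-3.67, 8.19)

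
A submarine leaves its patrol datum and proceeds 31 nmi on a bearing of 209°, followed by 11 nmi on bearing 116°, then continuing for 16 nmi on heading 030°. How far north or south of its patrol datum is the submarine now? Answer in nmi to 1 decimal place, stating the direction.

Leg 1 (209°, 31 nmi): east 31 sin 209° = -15.03, north 31 cos 209° = -27.11
Leg 2 (116°, 11 nmi): east 11 sin 116° = 9.89, north 11 cos 116° = -4.82
Leg 3 (030°, 16 nmi): east 16 sin 30° = 8.00, north 16 cos 30° = 13.86
Net north component: -18.08 nmi.

18.1 nmi south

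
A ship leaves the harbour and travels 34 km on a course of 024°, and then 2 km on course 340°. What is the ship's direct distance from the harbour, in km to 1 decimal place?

Leg 1 (024°, 34 km): east 34 sin 24° = 13.83, north 34 cos 24° = 31.06
Leg 2 (340°, 2 km): east 2 sin 340° = -0.68, north 2 cos 340° = 1.88
Net: 13.15 east, 32.94 north. Distance = √((13.15)² + (32.94)²) = 35.466 km.

35.5 km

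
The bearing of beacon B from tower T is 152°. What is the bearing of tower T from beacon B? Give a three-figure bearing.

332°

Back-bearing = 152° + 180° = 332°.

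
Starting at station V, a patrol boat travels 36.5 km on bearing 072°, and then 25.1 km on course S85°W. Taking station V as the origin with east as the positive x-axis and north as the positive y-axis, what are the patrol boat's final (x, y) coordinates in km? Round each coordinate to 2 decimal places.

Leg 1 (072°, 36.5 km): east 36.5 sin 72° = 34.71, north 36.5 cos 72° = 11.28
Leg 2 (S85°W, 25.1 km): east 25.1 sin 265° = -25.00, north 25.1 cos 265° = -2.19
Summing: 9.71 km east, 9.09 km north → (9.71, 9.09).

(9.71, 9.09)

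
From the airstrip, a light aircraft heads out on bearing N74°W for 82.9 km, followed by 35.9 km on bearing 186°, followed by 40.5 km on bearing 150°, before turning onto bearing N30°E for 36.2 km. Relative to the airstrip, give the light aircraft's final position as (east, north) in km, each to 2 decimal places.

Leg 1 (N74°W, 82.9 km): east 82.9 sin 286° = -79.69, north 82.9 cos 286° = 22.85
Leg 2 (186°, 35.9 km): east 35.9 sin 186° = -3.75, north 35.9 cos 186° = -35.70
Leg 3 (150°, 40.5 km): east 40.5 sin 150° = 20.25, north 40.5 cos 150° = -35.07
Leg 4 (N30°E, 36.2 km): east 36.2 sin 30° = 18.10, north 36.2 cos 30° = 31.35
Summing: -45.09 km east, -16.58 km north → (-45.09, -16.58).

(-45.09, -16.58)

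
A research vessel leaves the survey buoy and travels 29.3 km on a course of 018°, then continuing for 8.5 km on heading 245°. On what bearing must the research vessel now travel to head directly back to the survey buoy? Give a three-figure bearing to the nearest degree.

Leg 1 (018°, 29.3 km): east 29.3 sin 18° = 9.05, north 29.3 cos 18° = 27.87
Leg 2 (245°, 8.5 km): east 8.5 sin 245° = -7.70, north 8.5 cos 245° = -3.59
Net displacement: 1.35 east, 24.27 north. Direction back to start is (-1.35, -24.27): bearing = atan2(-1.35, -24.27) mod 360° = 183.18° ≈ 183°.

183°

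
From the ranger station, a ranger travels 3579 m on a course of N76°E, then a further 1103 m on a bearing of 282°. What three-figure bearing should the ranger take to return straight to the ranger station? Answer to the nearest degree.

245°

Leg 1 (N76°E, 3579 m): east 3579 sin 76° = 3472.69, north 3579 cos 76° = 865.84
Leg 2 (282°, 1103 m): east 1103 sin 282° = -1078.90, north 1103 cos 282° = 229.33
Net displacement: 2393.79 east, 1095.17 north. Direction back to start is (-2393.79, -1095.17): bearing = atan2(-2393.79, -1095.17) mod 360° = 245.42° ≈ 245°.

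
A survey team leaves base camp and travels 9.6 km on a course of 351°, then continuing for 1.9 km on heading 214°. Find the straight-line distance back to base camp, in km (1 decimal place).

8.3 km

Leg 1 (351°, 9.6 km): east 9.6 sin 351° = -1.50, north 9.6 cos 351° = 9.48
Leg 2 (214°, 1.9 km): east 1.9 sin 214° = -1.06, north 1.9 cos 214° = -1.58
Net: -2.56 east, 7.91 north. Distance = √((-2.56)² + (7.91)²) = 8.312 km.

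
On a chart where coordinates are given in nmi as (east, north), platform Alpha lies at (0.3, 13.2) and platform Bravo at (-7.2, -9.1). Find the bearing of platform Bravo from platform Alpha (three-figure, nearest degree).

Δeast = -7.2 − 0.3 = -7.50; Δnorth = -9.1 − 13.2 = -22.30.
Bearing = atan2(Δeast, Δnorth) mod 360° = 198.59° ≈ 199°.

199°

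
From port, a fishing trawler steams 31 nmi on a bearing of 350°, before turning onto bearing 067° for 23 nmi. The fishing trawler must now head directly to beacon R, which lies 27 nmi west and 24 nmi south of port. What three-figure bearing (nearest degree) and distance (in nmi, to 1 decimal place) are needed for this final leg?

Leg 1 (350°, 31 nmi): east 31 sin 350° = -5.38, north 31 cos 350° = 30.53
Leg 2 (067°, 23 nmi): east 23 sin 67° = 21.17, north 23 cos 67° = 8.99
Current position: (15.79, 39.52). Target: (-27, -24). Remaining: Δeast = -42.79, Δnorth = -63.52.
Bearing = atan2(-42.79, -63.52) mod 360° = 213.97°; distance = √((-42.79)² + (-63.52)²) = 76.584 nmi.

214°, 76.6 nmi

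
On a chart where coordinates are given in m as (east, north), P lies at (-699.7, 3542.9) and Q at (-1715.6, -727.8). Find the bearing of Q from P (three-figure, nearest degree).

Δeast = -1715.6 − -699.7 = -1015.90; Δnorth = -727.8 − 3542.9 = -4270.70.
Bearing = atan2(Δeast, Δnorth) mod 360° = 193.38° ≈ 193°.

193°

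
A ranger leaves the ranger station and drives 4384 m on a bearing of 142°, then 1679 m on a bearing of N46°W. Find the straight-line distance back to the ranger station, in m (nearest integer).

Leg 1 (142°, 4384 m): east 4384 sin 142° = 2699.06, north 4384 cos 142° = -3454.64
Leg 2 (N46°W, 1679 m): east 1679 sin 314° = -1207.77, north 1679 cos 314° = 1166.33
Net: 1491.29 east, -2288.31 north. Distance = √((1491.29)² + (-2288.31)²) = 2731.354 m.

2731 m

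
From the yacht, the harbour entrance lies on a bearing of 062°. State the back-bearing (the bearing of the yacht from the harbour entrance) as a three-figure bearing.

Back-bearing = 062° + 180° = 242°.

242°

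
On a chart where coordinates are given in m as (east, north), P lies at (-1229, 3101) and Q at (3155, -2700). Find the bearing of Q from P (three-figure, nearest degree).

Δeast = 3155 − -1229 = 4384.00; Δnorth = -2700 − 3101 = -5801.00.
Bearing = atan2(Δeast, Δnorth) mod 360° = 142.92° ≈ 143°.

143°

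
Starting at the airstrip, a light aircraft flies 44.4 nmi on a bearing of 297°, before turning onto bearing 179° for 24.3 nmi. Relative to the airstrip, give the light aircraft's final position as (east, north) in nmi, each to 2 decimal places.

(-39.14, -4.14)

Leg 1 (297°, 44.4 nmi): east 44.4 sin 297° = -39.56, north 44.4 cos 297° = 20.16
Leg 2 (179°, 24.3 nmi): east 24.3 sin 179° = 0.42, north 24.3 cos 179° = -24.30
Summing: -39.14 nmi east, -4.14 nmi north → (-39.14, -4.14).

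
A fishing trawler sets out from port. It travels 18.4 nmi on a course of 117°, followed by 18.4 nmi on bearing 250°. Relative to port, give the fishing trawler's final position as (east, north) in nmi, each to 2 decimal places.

Leg 1 (117°, 18.4 nmi): east 18.4 sin 117° = 16.39, north 18.4 cos 117° = -8.35
Leg 2 (250°, 18.4 nmi): east 18.4 sin 250° = -17.29, north 18.4 cos 250° = -6.29
Summing: -0.90 nmi east, -14.65 nmi north → (-0.90, -14.65).

(-0.90, -14.65)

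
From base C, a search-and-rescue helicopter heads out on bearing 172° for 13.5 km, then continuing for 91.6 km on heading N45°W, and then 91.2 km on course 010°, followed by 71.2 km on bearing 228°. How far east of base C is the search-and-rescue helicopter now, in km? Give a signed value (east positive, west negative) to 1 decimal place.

-100.0 km

Leg 1 (172°, 13.5 km): east 13.5 sin 172° = 1.88, north 13.5 cos 172° = -13.37
Leg 2 (N45°W, 91.6 km): east 91.6 sin 315° = -64.77, north 91.6 cos 315° = 64.77
Leg 3 (010°, 91.2 km): east 91.2 sin 10° = 15.84, north 91.2 cos 10° = 89.81
Leg 4 (228°, 71.2 km): east 71.2 sin 228° = -52.91, north 71.2 cos 228° = -47.64
Net east component: -99.97 km.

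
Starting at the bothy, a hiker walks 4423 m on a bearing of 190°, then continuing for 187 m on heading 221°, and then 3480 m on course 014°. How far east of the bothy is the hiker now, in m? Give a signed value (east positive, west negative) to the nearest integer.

-49 m

Leg 1 (190°, 4423 m): east 4423 sin 190° = -768.05, north 4423 cos 190° = -4355.80
Leg 2 (221°, 187 m): east 187 sin 221° = -122.68, north 187 cos 221° = -141.13
Leg 3 (014°, 3480 m): east 3480 sin 14° = 841.89, north 3480 cos 14° = 3376.63
Net east component: -48.84 m.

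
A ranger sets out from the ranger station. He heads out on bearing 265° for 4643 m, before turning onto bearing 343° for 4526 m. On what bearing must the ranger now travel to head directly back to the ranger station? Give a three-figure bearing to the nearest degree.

Leg 1 (265°, 4643 m): east 4643 sin 265° = -4625.33, north 4643 cos 265° = -404.66
Leg 2 (343°, 4526 m): east 4526 sin 343° = -1323.27, north 4526 cos 343° = 4328.24
Net displacement: -5948.61 east, 3923.57 north. Direction back to start is (5948.61, -3923.57): bearing = atan2(5948.61, -3923.57) mod 360° = 123.41° ≈ 123°.

123°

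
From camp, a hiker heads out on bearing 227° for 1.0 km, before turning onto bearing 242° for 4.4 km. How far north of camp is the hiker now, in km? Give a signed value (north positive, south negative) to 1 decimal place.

Leg 1 (227°, 1.0 km): east 1.0 sin 227° = -0.73, north 1.0 cos 227° = -0.68
Leg 2 (242°, 4.4 km): east 4.4 sin 242° = -3.88, north 4.4 cos 242° = -2.07
Net north component: -2.75 km.

-2.7 km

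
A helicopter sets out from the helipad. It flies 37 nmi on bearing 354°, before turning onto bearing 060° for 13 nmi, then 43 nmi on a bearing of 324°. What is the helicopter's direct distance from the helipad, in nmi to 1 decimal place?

80.1 nmi

Leg 1 (354°, 37 nmi): east 37 sin 354° = -3.87, north 37 cos 354° = 36.80
Leg 2 (060°, 13 nmi): east 13 sin 60° = 11.26, north 13 cos 60° = 6.50
Leg 3 (324°, 43 nmi): east 43 sin 324° = -25.27, north 43 cos 324° = 34.79
Net: -17.88 east, 78.09 north. Distance = √((-17.88)² + (78.09)²) = 80.107 nmi.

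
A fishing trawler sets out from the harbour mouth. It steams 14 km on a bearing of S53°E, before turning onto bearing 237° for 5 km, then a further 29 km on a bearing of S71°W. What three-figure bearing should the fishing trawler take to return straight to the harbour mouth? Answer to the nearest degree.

045°

Leg 1 (S53°E, 14 km): east 14 sin 127° = 11.18, north 14 cos 127° = -8.43
Leg 2 (237°, 5 km): east 5 sin 237° = -4.19, north 5 cos 237° = -2.72
Leg 3 (S71°W, 29 km): east 29 sin 251° = -27.42, north 29 cos 251° = -9.44
Net displacement: -20.43 east, -20.59 north. Direction back to start is (20.43, 20.59): bearing = atan2(20.43, 20.59) mod 360° = 44.78° ≈ 045°.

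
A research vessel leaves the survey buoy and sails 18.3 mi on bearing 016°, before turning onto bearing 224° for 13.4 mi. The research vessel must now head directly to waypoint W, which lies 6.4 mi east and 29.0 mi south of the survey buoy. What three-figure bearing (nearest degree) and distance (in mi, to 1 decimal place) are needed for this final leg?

Leg 1 (016°, 18.3 mi): east 18.3 sin 16° = 5.04, north 18.3 cos 16° = 17.59
Leg 2 (224°, 13.4 mi): east 13.4 sin 224° = -9.31, north 13.4 cos 224° = -9.64
Current position: (-4.26, 7.95). Target: (6.4, -29.0). Remaining: Δeast = 10.66, Δnorth = -36.95.
Bearing = atan2(10.66, -36.95) mod 360° = 163.90°; distance = √((10.66)² + (-36.95)²) = 38.460 mi.

164°, 38.5 mi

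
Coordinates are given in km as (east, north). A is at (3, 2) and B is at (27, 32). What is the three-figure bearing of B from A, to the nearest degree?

Δeast = 27 − 3 = 24.00; Δnorth = 32 − 2 = 30.00.
Bearing = atan2(Δeast, Δnorth) mod 360° = 38.66° ≈ 039°.

039°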